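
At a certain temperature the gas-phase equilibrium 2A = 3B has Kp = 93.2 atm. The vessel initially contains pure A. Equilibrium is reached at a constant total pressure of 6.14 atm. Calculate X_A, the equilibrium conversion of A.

Take 1 mol A as basis and let X be its fractional conversion, so ξ = 0.5X.
Species balance: n_A = 1 − X; n_B = 1.5X.
n_T = Σnᵢ = 1 + 0.5X.
y_i = n_i/n_T, p_i = y_i·P. Kp = p_B^3 / (p_A^2).
Equating to 93.2 atm and solving on 0 < X < 1: X = 0.742.

X = 0.742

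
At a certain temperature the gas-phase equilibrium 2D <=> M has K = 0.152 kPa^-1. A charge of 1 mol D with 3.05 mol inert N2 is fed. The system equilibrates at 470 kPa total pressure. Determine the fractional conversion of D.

X = 0.853

Take 1 mol D as basis and let X be its fractional conversion, so ξ = 0.5X.
Species balance: n_D = 1 − X; n_M = 0.5X; n_I = 3.05 (inert).
Summing: n_T = 4.05 − 0.5X.
With p_i = (n_i/n_T)P, K = p_M / (p_D^2).
This yields a degree-2 equation in X; solving on (0,1), X = 0.853.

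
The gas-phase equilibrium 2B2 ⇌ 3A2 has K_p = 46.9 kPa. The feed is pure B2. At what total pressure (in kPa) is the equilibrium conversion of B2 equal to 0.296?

Let X = conversion of B2 (basis 1 mol B2); extent of reaction ξ = 0.5X.
Moles: n_B2 = 1 − X; n_A2 = 1.5X.
n_T = Σnᵢ = 1 + 0.5X.
K_p = p_A2^3 / (p_B2^2) with p_i = (n_i/n_T)·P.
At X = 0.296: the mole-fraction product g(X) = Π y_i^ν_i = 0.1538. Since K_p = g(X)·P^{1}, P = (K_p/g)^(1/1) = (46.9/0.1538)^(1/1) = 305 kPa.

P = 305 kPa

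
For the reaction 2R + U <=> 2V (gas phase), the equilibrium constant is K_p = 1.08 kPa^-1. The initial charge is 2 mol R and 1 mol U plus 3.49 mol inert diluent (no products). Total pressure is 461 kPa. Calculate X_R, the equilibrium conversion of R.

Let X = conversion of R (basis 2 mol R); extent of reaction ξ = X.
Species balance: n_R = 2 − 2X; n_U = 1 − X; n_V = 2X; n_I = 3.49 (inert).
Total moles n_T = 6.49 − X.
With p_i = (n_i/n_T)P, K_p = p_V^2 / (p_R^2 p_U).
Substituting and setting equal to 1.08 kPa^-1 gives a polynomial in X; the root in (0,1) is X = 0.805.

X = 0.805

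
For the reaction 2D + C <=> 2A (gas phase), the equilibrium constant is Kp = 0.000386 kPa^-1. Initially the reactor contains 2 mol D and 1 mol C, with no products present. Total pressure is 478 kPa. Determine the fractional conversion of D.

X = 0.188

Let X = conversion of D (basis 2 mol D); extent of reaction ξ = X.
At extent ξ: n_D = 2 − 2X; n_C = 1 − X; n_A = 2X.
Total moles n_T = 3 − X.
Mole fractions y_i = n_i/n_T; Kp = p_A^2 / (p_D^2 p_C) with p_i = y_i·P.
This yields a degree-3 equation in X; solving on (0,1), X = 0.188.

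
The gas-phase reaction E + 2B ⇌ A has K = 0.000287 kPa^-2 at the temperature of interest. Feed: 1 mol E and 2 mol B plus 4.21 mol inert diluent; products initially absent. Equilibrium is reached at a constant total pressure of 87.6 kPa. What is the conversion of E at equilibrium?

X = 0.123

Basis: 1 mol E initially; let X = conversion of E. Extent ξ = X.
Mole table: n_E = 1 − X; n_B = 2 − 2X; n_A = X; n_I = 4.21 (inert).
Summing: n_T = 7.21 − 2X.
With p_i = (n_i/n_T)P, K = p_A / (p_E p_B^2).
Equating to 0.000287 kPa^-2 and solving on 0 < X < 1: X = 0.123.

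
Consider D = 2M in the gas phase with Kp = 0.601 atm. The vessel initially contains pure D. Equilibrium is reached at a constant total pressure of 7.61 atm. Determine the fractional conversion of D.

Take 1 mol D as basis and let X be its fractional conversion, so ξ = X.
Moles: n_D = 1 − X; n_M = 2X.
n_T = Σnᵢ = 1 + X.
y_i = n_i/n_T, p_i = y_i·P. Kp = p_M^2 / (p_D).
Equating to 0.601 atm and solving on 0 < X < 1: X = 0.139.

X = 0.139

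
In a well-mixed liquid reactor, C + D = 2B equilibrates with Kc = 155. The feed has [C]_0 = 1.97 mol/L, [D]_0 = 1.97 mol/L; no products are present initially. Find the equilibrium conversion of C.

Let X = conversion of C; extent ξ = 1.97·X mol/L.
Concentrations: [C] = 1.97 − 1.97X; [D] = 1.97 − 1.97X; [B] = 3.94X.
Kc = [B]^2 / ([C] [D]).
Solving Kc = 155 for X ∈ (0,1): X = 0.862.

X = 0.862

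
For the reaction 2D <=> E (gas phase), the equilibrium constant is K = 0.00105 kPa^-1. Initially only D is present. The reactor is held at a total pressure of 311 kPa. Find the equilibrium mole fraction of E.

y_E = 0.206

Basis: 1 mol D initially; let X = conversion of D. Extent ξ = 0.5X.
Moles: n_D = 1 − X; n_E = 0.5X.
n_T = Σnᵢ = 1 − 0.5X.
Mole fractions y_i = n_i/n_T; K = p_E / (p_D^2) with p_i = y_i·P.
This yields a degree-2 equation in X; solving on (0,1), X = 0.342.
Then n_E = 0.171, n_T = 0.829, so y_E = 0.206.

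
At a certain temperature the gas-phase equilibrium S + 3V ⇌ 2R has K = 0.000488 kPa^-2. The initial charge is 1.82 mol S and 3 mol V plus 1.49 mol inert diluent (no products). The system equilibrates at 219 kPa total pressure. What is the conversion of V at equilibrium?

Let X = conversion of V (basis 3 mol V); extent of reaction ξ = X.
Moles: n_S = 1.82 − X; n_V = 3 − 3X; n_R = 2X; n_I = 1.49 (inert).
Summing: n_T = 6.31 − 2X.
With p_i = (n_i/n_T)P, K = p_R^2 / (p_S p_V^3).
Substituting and setting equal to 0.000488 kPa^-2 gives a polynomial in X; the root in (0,1) is X = 0.625.

X = 0.625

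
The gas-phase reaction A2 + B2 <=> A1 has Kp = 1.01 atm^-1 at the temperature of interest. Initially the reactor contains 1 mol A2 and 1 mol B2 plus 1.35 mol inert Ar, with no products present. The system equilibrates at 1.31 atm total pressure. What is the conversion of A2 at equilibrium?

Let X = conversion of A2 (basis 1 mol A2); extent of reaction ξ = X.
Moles: n_A2 = 1 − X; n_B2 = 1 − X; n_A1 = X; n_I = 1.35 (inert).
Total moles n_T = 3.35 − X.
Mole fractions y_i = n_i/n_T; Kp = p_A1 / (p_A2 p_B2) with p_i = y_i·P.
Equating to 1.01 atm^-1 and solving on 0 < X < 1: X = 0.244.

X = 0.244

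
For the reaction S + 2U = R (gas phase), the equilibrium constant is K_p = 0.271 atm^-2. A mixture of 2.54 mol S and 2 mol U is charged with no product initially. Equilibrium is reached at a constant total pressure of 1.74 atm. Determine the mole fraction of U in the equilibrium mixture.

y_U = 0.369

Let X = conversion of U (basis 2 mol U); extent of reaction ξ = X.
At extent ξ: n_S = 2.54 − X; n_U = 2 − 2X; n_R = X.
n_T = Σnᵢ = 4.54 − 2X.
y_i = n_i/n_T, p_i = y_i·P. K_p = p_R / (p_S p_U^2).
This yields a degree-3 equation in X; solving on (0,1), X = 0.256.
Then n_U = 1.49, n_T = 4.03, so y_U = 0.369.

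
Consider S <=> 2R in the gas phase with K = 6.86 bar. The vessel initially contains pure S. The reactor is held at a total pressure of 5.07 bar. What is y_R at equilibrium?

Basis: 1 mol S initially; let X = conversion of S. Extent ξ = X.
Moles: n_S = 1 − X; n_R = 2X.
n_T = Σnᵢ = 1 + X.
With p_i = (n_i/n_T)P, K = p_R^2 / (p_S).
This yields a degree-2 equation in X; solving on (0,1), X = 0.503.
Then n_R = 1.01, n_T = 1.5, so y_R = 0.669.

y_R = 0.669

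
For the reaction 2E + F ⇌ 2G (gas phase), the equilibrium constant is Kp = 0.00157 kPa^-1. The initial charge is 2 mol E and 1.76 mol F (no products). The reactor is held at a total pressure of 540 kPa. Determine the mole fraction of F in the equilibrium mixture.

Take 2 mol E as basis and let X be its fractional conversion, so ξ = X.
Mole table: n_E = 2 − 2X; n_F = 1.76 − X; n_G = 2X.
n_T = Σnᵢ = 3.76 − X.
Mole fractions y_i = n_i/n_T; Kp = p_G^2 / (p_E^2 p_F) with p_i = y_i·P.
Setting this equal to 0.00157 kPa^-1 and taking the physical root (0 < X < 1) gives X = 0.371.
Then n_F = 1.39, n_T = 3.39, so y_F = 0.410.

y_F = 0.410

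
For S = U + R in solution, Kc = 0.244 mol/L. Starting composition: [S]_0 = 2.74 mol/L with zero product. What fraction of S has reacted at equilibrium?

Let X = conversion of S; extent ξ = 2.74·X mol/L.
Concentrations: [S] = 2.74 − 2.74X; [U] = 2.74X; [R] = 2.74X.
Kc = [U] [R] / ([S]).
Equating to 0.244 mol/L: the physical root is X = 0.257.

X = 0.257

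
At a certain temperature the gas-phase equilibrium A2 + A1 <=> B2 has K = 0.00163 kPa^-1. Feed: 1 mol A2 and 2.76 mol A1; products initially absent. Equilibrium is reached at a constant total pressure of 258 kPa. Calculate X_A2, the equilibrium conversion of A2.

Take 1 mol A2 as basis and let X be its fractional conversion, so ξ = X.
Species balance: n_A2 = 1 − X; n_A1 = 2.76 − X; n_B2 = X.
Summing: n_T = 3.76 − X.
y_i = n_i/n_T, p_i = y_i·P. K = p_B2 / (p_A2 p_A1).
Substituting and setting equal to 0.00163 kPa^-1 gives a polynomial in X; the root in (0,1) is X = 0.232.

X = 0.232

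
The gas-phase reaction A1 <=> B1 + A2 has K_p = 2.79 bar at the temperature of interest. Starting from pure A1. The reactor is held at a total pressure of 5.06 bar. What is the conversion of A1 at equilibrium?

X = 0.596

Take 1 mol A1 as basis and let X be its fractional conversion, so ξ = X.
Mole table: n_A1 = 1 − X; n_B1 = X; n_A2 = X.
n_T = Σnᵢ = 1 + X.
y_i = n_i/n_T, p_i = y_i·P. K_p = p_B1 p_A2 / (p_A1).
Substituting and setting equal to 2.79 bar gives a polynomial in X; the root in (0,1) is X = 0.596.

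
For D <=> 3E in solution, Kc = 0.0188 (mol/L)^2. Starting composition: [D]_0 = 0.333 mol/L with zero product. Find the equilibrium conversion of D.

Let X = conversion of D; extent ξ = 0.333·X mol/L.
Concentrations: [D] = 0.333 − 0.333X; [E] = 0.999X.
Kc = [E]^3 / ([D]).
This equals 0.0188 at X = 0.173 (the root in 0 < X < 1).

X = 0.173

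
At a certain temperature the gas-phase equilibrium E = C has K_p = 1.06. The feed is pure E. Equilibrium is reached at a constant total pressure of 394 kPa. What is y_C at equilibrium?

Take 1 mol E as basis and let X be its fractional conversion, so ξ = X.
Mole table: n_E = 1 − X; n_C = X.
Since Δν = 0, n_T = 1 throughout.
With p_i = (n_i/n_T)P, K_p = p_C / (p_E).
Substituting and setting equal to 1.06 gives a polynomial in X; the root in (0,1) is X = 0.515.
Then n_C = 0.515, n_T = 1, so y_C = 0.515.

y_C = 0.515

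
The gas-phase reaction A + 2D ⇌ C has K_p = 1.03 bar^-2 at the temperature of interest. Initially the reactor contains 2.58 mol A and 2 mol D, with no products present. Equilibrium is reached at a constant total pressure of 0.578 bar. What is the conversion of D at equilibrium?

Basis: 2 mol D initially; let X = conversion of D. Extent ξ = X.
Mole table: n_A = 2.58 − X; n_D = 2 − 2X; n_C = X.
Summing: n_T = 4.58 − 2X.
Mole fractions y_i = n_i/n_T; K_p = p_C / (p_A p_D^2) with p_i = y_i·P.
Substituting and setting equal to 1.03 bar^-2 gives a polynomial in X; the root in (0,1) is X = 0.135.

X = 0.135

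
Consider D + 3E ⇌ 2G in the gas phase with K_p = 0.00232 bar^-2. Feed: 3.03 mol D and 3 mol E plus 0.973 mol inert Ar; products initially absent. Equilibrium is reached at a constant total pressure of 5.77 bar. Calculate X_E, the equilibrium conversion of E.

Take 3 mol E as basis and let X be its fractional conversion, so ξ = X.
Moles: n_D = 3.03 − X; n_E = 3 − 3X; n_G = 2X; n_I = 0.973 (inert).
n_T = Σnᵢ = 7 − 2X.
Mole fractions y_i = n_i/n_T; K_p = p_G^2 / (p_D p_E^3) with p_i = y_i·P.
Setting this equal to 0.00232 bar^-2 and taking the physical root (0 < X < 1) gives X = 0.145.

X = 0.145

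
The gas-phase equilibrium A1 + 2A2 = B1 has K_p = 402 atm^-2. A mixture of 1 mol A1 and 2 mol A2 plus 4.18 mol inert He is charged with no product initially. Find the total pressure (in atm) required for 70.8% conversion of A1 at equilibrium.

Basis: 1 mol A1 initially; let X = conversion of A1. Extent ξ = X.
Moles: n_A1 = 1 − X; n_A2 = 2 − 2X; n_B1 = X; n_I = 4.18 (inert).
n_T = Σnᵢ = 7.18 − 2X.
K_p = p_B1 / (p_A1 p_A2^2) with p_i = (n_i/n_T)·P.
At X = 0.708: the mole-fraction product g(X) = Π y_i^ν_i = 236.2. Since K_p = g(X)·P^{-2}, P = (g/K_p)^(1/2) = (236.2/402)^(1/2) = 0.767 atm.

P = 0.767 atm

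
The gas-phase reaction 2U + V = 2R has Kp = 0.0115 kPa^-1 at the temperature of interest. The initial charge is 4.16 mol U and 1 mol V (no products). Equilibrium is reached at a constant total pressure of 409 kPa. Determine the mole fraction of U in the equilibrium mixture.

y_U = 0.610

Let X = conversion of V (basis 1 mol V); extent of reaction ξ = X.
Species balance: n_U = 4.16 − 2X; n_V = 1 − X; n_R = 2X.
Summing: n_T = 5.16 − X.
With p_i = (n_i/n_T)P, Kp = p_R^2 / (p_U^2 p_V).
Substituting and setting equal to 0.0115 kPa^-1 gives a polynomial in X; the root in (0,1) is X = 0.727.
Then n_U = 2.71, n_T = 4.43, so y_U = 0.610.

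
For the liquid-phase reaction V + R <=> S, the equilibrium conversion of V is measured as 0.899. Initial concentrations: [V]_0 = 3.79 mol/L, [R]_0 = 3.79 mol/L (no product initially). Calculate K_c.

Let X = conversion of V.
Concentrations: [V] = 3.79 − 3.79X; [R] = 3.79 − 3.79X; [S] = 3.79X.
At X = 0.899: [V] = 0.383, [R] = 0.383, [S] = 3.41.
K_c = [S] / ([V] [R]) = 23.3 L/mol.

K_c = 23.3 L/mol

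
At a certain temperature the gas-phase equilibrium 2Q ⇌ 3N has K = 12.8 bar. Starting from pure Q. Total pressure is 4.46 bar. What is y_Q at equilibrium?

Let X = conversion of Q (basis 1 mol Q); extent of reaction ξ = 0.5X.
Species balance: n_Q = 1 − X; n_N = 1.5X.
Summing: n_T = 1 + 0.5X.
Mole fractions y_i = n_i/n_T; K = p_N^3 / (p_Q^2) with p_i = y_i·P.
Equating to 12.8 bar and solving on 0 < X < 1: X = 0.579.
Then n_Q = 0.421, n_T = 1.29, so y_Q = 0.326.

y_Q = 0.326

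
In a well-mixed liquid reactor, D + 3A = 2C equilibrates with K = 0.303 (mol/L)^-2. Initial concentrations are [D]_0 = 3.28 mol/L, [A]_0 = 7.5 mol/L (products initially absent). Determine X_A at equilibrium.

Let X = conversion of A; extent ξ = 7.5X/3 mol/L.
Concentrations: [D] = 3.28 − 2.5X; [A] = 7.5 − 7.5X; [C] = 5X.
K = [C]^2 / ([D] [A]^3).
This equals 0.303 at X = 0.638 (the root in 0 < X < 1).

X = 0.638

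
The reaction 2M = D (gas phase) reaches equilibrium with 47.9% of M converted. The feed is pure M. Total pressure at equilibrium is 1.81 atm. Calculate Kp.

Basis: 1 mol M initially; let X = conversion of M. Extent ξ = 0.5X.
Species balance: n_M = 1 − X; n_D = 0.5X.
n_T = Σnᵢ = 1 − 0.5X.
At X = 0.479: n_M = 0.521, n_D = 0.239, n_T = 0.76.
p_i = (n_i/n_T)·P. Kp = p_D / (p_M^2) = 0.371 atm^-1.

Kp = 0.371 atm^-1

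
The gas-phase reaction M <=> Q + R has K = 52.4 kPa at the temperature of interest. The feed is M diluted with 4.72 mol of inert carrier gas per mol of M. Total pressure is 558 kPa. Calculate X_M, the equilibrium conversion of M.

X = 0.527

Basis: 1 mol M initially; let X = conversion of M. Extent ξ = X.
At extent ξ: n_M = 1 − X; n_Q = X; n_R = X; n_I = 4.72 (inert).
Total moles n_T = 5.72 + X.
With p_i = (n_i/n_T)P, K = p_Q p_R / (p_M).
Setting this equal to 52.4 kPa and taking the physical root (0 < X < 1) gives X = 0.527.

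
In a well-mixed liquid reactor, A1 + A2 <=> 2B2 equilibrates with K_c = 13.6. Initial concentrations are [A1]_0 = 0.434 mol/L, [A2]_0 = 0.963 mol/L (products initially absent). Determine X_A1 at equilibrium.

Let X = conversion of A1; extent ξ = 0.434·X mol/L.
Concentrations: [A1] = 0.434 − 0.434X; [A2] = 0.963 − 0.434X; [B2] = 0.868X.
K_c = [B2]^2 / ([A1] [A2]).
Setting equal to 13.6 and solving for X on (0,1) gives X = 0.846.

X = 0.846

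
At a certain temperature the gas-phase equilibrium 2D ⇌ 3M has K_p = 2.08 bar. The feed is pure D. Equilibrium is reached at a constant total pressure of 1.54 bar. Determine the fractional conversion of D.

Basis: 1 mol D initially; let X = conversion of D. Extent ξ = 0.5X.
Mole table: n_D = 1 − X; n_M = 1.5X.
n_T = Σnᵢ = 1 + 0.5X.
With p_i = (n_i/n_T)P, K_p = p_M^3 / (p_D^2).
Equating to 2.08 bar and solving on 0 < X < 1: X = 0.500.

X = 0.500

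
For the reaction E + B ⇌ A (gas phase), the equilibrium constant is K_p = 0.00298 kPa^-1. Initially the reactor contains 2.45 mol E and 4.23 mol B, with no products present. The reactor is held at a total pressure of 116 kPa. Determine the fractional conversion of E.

X = 0.174

Take 2.45 mol E as basis and let X be its fractional conversion, so ξ = 2.45X.
Moles: n_E = 2.45 − 2.45X; n_B = 4.23 − 2.45X; n_A = 2.45X.
Summing: n_T = 6.68 − 2.45X.
Mole fractions y_i = n_i/n_T; K_p = p_A / (p_E p_B) with p_i = y_i·P.
This yields a degree-2 equation in X; solving on (0,1), X = 0.174.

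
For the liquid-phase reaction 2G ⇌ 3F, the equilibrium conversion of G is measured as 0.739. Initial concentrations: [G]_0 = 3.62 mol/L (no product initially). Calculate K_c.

Let X = conversion of G.
Concentrations: [G] = 3.62 − 3.62X; [F] = 5.43X.
At X = 0.739: [G] = 0.945, [F] = 4.01.
K_c = [F]^3 / ([G]^2) = 72.4 mol/L.

K_c = 72.4 mol/L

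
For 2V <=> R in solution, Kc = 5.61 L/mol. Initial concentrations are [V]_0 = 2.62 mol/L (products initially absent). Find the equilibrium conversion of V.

X = 0.832

Let X = conversion of V; extent ξ = 2.62X/2 mol/L.
Concentrations: [V] = 2.62 − 2.62X; [R] = 1.31X.
Kc = [R] / ([V]^2).
This equals 5.61 at X = 0.832 (the root in 0 < X < 1).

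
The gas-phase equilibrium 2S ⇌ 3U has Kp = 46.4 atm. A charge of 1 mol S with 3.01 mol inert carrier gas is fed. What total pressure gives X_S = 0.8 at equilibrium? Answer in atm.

P = 4.74 atm

Let X = conversion of S (basis 1 mol S); extent of reaction ξ = 0.5X.
Mole table: n_S = 1 − X; n_U = 1.5X; n_I = 3.01 (inert).
Summing: n_T = 4.01 + 0.5X.
Kp = p_U^3 / (p_S^2) with p_i = (n_i/n_T)·P.
At X = 0.8: the mole-fraction product g(X) = Π y_i^ν_i = 9.796. Since Kp = g(X)·P^{1}, P = (Kp/g)^(1/1) = (46.4/9.796)^(1/1) = 4.74 atm.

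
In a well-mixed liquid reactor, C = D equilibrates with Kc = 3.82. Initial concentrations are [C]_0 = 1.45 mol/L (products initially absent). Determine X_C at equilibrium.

Let X = conversion of C; extent ξ = 1.45·X mol/L.
Concentrations: [C] = 1.45 − 1.45X; [D] = 1.45X.
Kc = [D] / ([C]).
This equals 3.82 at X = 0.793 (the root in 0 < X < 1).

X = 0.793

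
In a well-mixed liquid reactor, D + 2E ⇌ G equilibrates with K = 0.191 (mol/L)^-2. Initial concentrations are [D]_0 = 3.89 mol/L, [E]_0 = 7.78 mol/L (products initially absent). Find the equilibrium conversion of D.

Let X = conversion of D; extent ξ = 3.89·X mol/L.
Concentrations: [D] = 3.89 − 3.89X; [E] = 7.78 − 7.78X; [G] = 3.89X.
K = [G] / ([D] [E]^2).
This equals 0.191 at X = 0.622 (the root in 0 < X < 1).

X = 0.622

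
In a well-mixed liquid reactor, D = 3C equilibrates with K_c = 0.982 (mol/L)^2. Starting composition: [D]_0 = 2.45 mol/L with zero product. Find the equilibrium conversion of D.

X = 0.171

Let X = conversion of D; extent ξ = 2.45·X mol/L.
Concentrations: [D] = 2.45 − 2.45X; [C] = 7.35X.
K_c = [C]^3 / ([D]).
Equating to 0.982 (mol/L)^2: the physical root is X = 0.171.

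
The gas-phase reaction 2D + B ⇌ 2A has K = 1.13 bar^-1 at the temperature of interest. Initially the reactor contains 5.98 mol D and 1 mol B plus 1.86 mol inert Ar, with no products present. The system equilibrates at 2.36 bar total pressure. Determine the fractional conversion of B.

X = 0.707

Take 1 mol B as basis and let X be its fractional conversion, so ξ = X.
At extent ξ: n_D = 5.98 − 2X; n_B = 1 − X; n_A = 2X; n_I = 1.86 (inert).
Summing: n_T = 8.84 − X.
With p_i = (n_i/n_T)P, K = p_A^2 / (p_D^2 p_B).
Equating to 1.13 bar^-1 and solving on 0 < X < 1: X = 0.707.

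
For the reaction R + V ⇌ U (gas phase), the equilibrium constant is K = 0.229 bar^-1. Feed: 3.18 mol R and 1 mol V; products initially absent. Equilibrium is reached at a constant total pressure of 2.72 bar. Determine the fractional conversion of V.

Basis: 1 mol V initially; let X = conversion of V. Extent ξ = X.
Mole table: n_R = 3.18 − X; n_V = 1 − X; n_U = X.
Total moles n_T = 4.18 − X.
Mole fractions y_i = n_i/n_T; K = p_U / (p_R p_V) with p_i = y_i·P.
Substituting and setting equal to 0.229 bar^-1 gives a polynomial in X; the root in (0,1) is X = 0.316.

X = 0.316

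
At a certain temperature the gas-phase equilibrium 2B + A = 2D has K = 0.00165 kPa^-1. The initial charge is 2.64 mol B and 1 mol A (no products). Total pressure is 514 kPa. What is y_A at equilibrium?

Basis: 1 mol A initially; let X = conversion of A. Extent ξ = X.
Moles: n_B = 2.64 − 2X; n_A = 1 − X; n_D = 2X.
n_T = Σnᵢ = 3.64 − X.
Mole fractions y_i = n_i/n_T; K = p_D^2 / (p_B^2 p_A) with p_i = y_i·P.
Setting this equal to 0.00165 kPa^-1 and taking the physical root (0 < X < 1) gives X = 0.378.
Then n_A = 0.622, n_T = 3.26, so y_A = 0.191.

y_A = 0.191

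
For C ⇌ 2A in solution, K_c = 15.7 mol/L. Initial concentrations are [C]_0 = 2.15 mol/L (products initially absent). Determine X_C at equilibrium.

X = 0.718

Let X = conversion of C; extent ξ = 2.15·X mol/L.
Concentrations: [C] = 2.15 − 2.15X; [A] = 4.3X.
K_c = [A]^2 / ([C]).
Setting equal to 15.7 and solving for X on (0,1) gives X = 0.718.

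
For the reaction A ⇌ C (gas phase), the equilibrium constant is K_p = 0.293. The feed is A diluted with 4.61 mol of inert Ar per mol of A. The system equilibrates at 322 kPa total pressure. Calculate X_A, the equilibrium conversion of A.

Take 1 mol A as basis and let X be its fractional conversion, so ξ = X.
At extent ξ: n_A = 1 − X; n_C = X; n_I = 4.61 (inert).
Since Δν = 0, n_T = 5.61 throughout.
With p_i = (n_i/n_T)P, K_p = p_C / (p_A).
Substituting and setting equal to 0.293 gives a polynomial in X; the root in (0,1) is X = 0.227.

X = 0.227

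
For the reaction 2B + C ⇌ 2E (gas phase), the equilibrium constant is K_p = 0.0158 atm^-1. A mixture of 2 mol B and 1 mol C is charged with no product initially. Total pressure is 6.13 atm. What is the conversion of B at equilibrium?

Basis: 2 mol B initially; let X = conversion of B. Extent ξ = X.
At extent ξ: n_B = 2 − 2X; n_C = 1 − X; n_E = 2X.
Summing: n_T = 3 − X.
With p_i = (n_i/n_T)P, K_p = p_E^2 / (p_B^2 p_C).
Equating to 0.0158 atm^-1 and solving on 0 < X < 1: X = 0.145.

X = 0.145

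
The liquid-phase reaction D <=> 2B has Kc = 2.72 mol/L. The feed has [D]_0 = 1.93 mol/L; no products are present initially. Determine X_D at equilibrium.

X = 0.443

Let X = conversion of D; extent ξ = 1.93·X mol/L.
Concentrations: [D] = 1.93 − 1.93X; [B] = 3.86X.
Kc = [B]^2 / ([D]).
Equating to 2.72 mol/L: the physical root is X = 0.443.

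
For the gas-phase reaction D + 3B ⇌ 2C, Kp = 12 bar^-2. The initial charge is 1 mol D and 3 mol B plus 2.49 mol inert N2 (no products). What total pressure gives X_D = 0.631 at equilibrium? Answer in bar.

P = 2.69 bar

Take 1 mol D as basis and let X be its fractional conversion, so ξ = X.
Moles: n_D = 1 − X; n_B = 3 − 3X; n_C = 2X; n_I = 2.49 (inert).
n_T = Σnᵢ = 6.49 − 2X.
Kp = p_C^2 / (p_D p_B^3) with p_i = (n_i/n_T)·P.
At X = 0.631: the mole-fraction product g(X) = Π y_i^ν_i = 86.96. Since Kp = g(X)·P^{-2}, P = (g/Kp)^(1/2) = (86.96/12)^(1/2) = 2.69 bar.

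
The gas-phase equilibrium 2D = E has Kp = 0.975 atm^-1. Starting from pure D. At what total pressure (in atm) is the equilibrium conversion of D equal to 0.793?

P = 5.73 atm

Take 1 mol D as basis and let X be its fractional conversion, so ξ = 0.5X.
Mole table: n_D = 1 − X; n_E = 0.5X.
Summing: n_T = 1 − 0.5X.
Kp = p_E / (p_D^2) with p_i = (n_i/n_T)·P.
At X = 0.793: the mole-fraction product g(X) = Π y_i^ν_i = 5.584. Since Kp = g(X)·P^{-1}, P = (g/Kp)^(1/1) = (5.584/0.975)^(1/1) = 5.73 atm.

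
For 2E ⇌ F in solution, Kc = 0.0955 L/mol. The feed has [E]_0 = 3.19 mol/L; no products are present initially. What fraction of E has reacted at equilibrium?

X = 0.299

Let X = conversion of E; extent ξ = 3.19X/2 mol/L.
Concentrations: [E] = 3.19 − 3.19X; [F] = 1.59X.
Kc = [F] / ([E]^2).
Solving Kc = 0.0955 for X ∈ (0,1): X = 0.299.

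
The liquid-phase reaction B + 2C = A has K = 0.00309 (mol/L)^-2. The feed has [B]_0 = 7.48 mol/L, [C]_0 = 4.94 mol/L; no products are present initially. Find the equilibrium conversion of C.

X = 0.155

Let X = conversion of C; extent ξ = 4.94X/2 mol/L.
Concentrations: [B] = 7.48 − 2.47X; [C] = 4.94 − 4.94X; [A] = 2.47X.
K = [A] / ([B] [C]^2).
Equating to 0.00309 (mol/L)^-2: the physical root is X = 0.155.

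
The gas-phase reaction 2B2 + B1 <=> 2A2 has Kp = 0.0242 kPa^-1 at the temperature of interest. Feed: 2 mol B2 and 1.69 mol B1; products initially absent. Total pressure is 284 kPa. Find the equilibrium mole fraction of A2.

y_A2 = 0.395

Take 2 mol B2 as basis and let X be its fractional conversion, so ξ = X.
At extent ξ: n_B2 = 2 − 2X; n_B1 = 1.69 − X; n_A2 = 2X.
Summing: n_T = 3.69 − X.
y_i = n_i/n_T, p_i = y_i·P. Kp = p_A2^2 / (p_B2^2 p_B1).
This yields a degree-3 equation in X; solving on (0,1), X = 0.608.
Then n_A2 = 1.22, n_T = 3.08, so y_A2 = 0.395.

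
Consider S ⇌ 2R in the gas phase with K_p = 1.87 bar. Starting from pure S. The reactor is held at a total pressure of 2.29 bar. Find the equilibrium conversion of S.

X = 0.412

Basis: 1 mol S initially; let X = conversion of S. Extent ξ = X.
Mole table: n_S = 1 − X; n_R = 2X.
n_T = Σnᵢ = 1 + X.
With p_i = (n_i/n_T)P, K_p = p_R^2 / (p_S).
This yields a degree-2 equation in X; solving on (0,1), X = 0.412.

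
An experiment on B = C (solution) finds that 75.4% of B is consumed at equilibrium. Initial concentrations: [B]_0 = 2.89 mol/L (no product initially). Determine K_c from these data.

Let X = conversion of B.
Concentrations: [B] = 2.89 − 2.89X; [C] = 2.89X.
At X = 0.754: [B] = 0.711, [C] = 2.18.
K_c = [C] / ([B]) = 3.07.

K_c = 3.07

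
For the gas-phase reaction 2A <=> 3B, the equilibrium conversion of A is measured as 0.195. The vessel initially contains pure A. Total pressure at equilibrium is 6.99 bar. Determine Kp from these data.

Kp = 0.246 bar

Take 1 mol A as basis and let X be its fractional conversion, so ξ = 0.5X.
Moles: n_A = 1 − X; n_B = 1.5X.
n_T = Σnᵢ = 1 + 0.5X.
At X = 0.195: n_A = 0.805, n_B = 0.292, n_T = 1.1.
p_i = (n_i/n_T)·P. Kp = p_B^3 / (p_A^2) = 0.246 bar.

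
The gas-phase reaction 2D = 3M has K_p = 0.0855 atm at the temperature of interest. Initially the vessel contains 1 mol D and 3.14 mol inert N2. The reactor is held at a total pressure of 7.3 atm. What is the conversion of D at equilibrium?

X = 0.210

Take 1 mol D as basis and let X be its fractional conversion, so ξ = 0.5X.
At extent ξ: n_D = 1 − X; n_M = 1.5X; n_I = 3.14 (inert).
Summing: n_T = 4.14 + 0.5X.
With p_i = (n_i/n_T)P, K_p = p_M^3 / (p_D^2).
Setting this equal to 0.0855 atm and taking the physical root (0 < X < 1) gives X = 0.210.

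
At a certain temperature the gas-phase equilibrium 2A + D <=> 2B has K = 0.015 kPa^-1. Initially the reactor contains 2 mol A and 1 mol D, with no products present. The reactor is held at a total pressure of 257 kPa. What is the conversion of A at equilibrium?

Let X = conversion of A (basis 2 mol A); extent of reaction ξ = X.
Mole table: n_A = 2 − 2X; n_D = 1 − X; n_B = 2X.
Total moles n_T = 3 − X.
Mole fractions y_i = n_i/n_T; K = p_B^2 / (p_A^2 p_D) with p_i = y_i·P.
Equating to 0.015 kPa^-1 and solving on 0 < X < 1: X = 0.473.

X = 0.473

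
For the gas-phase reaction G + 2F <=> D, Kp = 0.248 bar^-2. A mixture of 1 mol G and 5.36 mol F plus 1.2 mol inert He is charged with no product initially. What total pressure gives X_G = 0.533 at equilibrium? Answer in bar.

Basis: 1 mol G initially; let X = conversion of G. Extent ξ = X.
Moles: n_G = 1 − X; n_F = 5.36 − 2X; n_D = X; n_I = 1.2 (inert).
Total moles n_T = 7.56 − 2X.
Kp = p_D / (p_G p_F^2) with p_i = (n_i/n_T)·P.
At X = 0.533: the mole-fraction product g(X) = Π y_i^ν_i = 2.61. Since Kp = g(X)·P^{-2}, P = (g/Kp)^(1/2) = (2.61/0.248)^(1/2) = 3.24 bar.

P = 3.24 bar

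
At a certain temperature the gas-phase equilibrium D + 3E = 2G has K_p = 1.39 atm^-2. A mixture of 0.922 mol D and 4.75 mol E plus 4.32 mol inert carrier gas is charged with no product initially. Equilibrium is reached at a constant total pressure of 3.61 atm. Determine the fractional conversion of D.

Take 0.922 mol D as basis and let X be its fractional conversion, so ξ = 0.922X.
Mole table: n_D = 0.922 − 0.922X; n_E = 4.75 − 2.77X; n_G = 1.84X; n_I = 4.32 (inert).
Total moles n_T = 9.99 − 1.84X.
y_i = n_i/n_T, p_i = y_i·P. K_p = p_G^2 / (p_D p_E^3).
This yields a degree-4 equation in X; solving on (0,1), X = 0.686.

X = 0.686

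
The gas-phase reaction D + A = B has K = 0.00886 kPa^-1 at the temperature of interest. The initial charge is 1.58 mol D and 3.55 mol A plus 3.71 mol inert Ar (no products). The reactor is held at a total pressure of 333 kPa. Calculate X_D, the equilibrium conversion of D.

X = 0.503

Let X = conversion of D (basis 1.58 mol D); extent of reaction ξ = 1.58X.
Species balance: n_D = 1.58 − 1.58X; n_A = 3.55 − 1.58X; n_B = 1.58X; n_I = 3.71 (inert).
n_T = Σnᵢ = 8.84 − 1.58X.
With p_i = (n_i/n_T)P, K = p_B / (p_D p_A).
Equating to 0.00886 kPa^-1 and solving on 0 < X < 1: X = 0.503.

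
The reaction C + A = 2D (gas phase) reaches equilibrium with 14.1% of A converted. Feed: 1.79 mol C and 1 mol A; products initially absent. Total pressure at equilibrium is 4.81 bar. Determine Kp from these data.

Kp = 0.0561

Take 1 mol A as basis and let X be its fractional conversion, so ξ = X.
Species balance: n_C = 1.79 − X; n_A = 1 − X; n_D = 2X.
n_T stays at 2.79 (no change in mole number).
At X = 0.141: n_C = 1.65, n_A = 0.859, n_D = 0.282, n_T = 2.79.
p_i = (n_i/n_T)·P. Kp = p_D^2 / (p_C p_A) = 0.0561.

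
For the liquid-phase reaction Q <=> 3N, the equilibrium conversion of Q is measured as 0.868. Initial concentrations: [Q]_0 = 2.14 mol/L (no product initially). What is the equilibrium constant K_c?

Let X = conversion of Q.
Concentrations: [Q] = 2.14 − 2.14X; [N] = 6.42X.
At X = 0.868: [Q] = 0.282, [N] = 5.57.
K_c = [N]^3 / ([Q]) = 613 (mol/L)^2.

K_c = 613 (mol/L)^2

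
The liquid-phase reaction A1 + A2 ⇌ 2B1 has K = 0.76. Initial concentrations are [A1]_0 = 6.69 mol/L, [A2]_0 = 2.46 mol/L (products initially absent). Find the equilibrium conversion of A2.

Let X = conversion of A2; extent ξ = 2.46·X mol/L.
Concentrations: [A1] = 6.69 − 2.46X; [A2] = 2.46 − 2.46X; [B1] = 4.92X.
K = [B1]^2 / ([A1] [A2]).
This equals 0.76 at X = 0.474 (the root in 0 < X < 1).

X = 0.474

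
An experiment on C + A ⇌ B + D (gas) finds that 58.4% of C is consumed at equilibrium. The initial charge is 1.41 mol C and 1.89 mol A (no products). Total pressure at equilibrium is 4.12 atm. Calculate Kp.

Let X = conversion of C (basis 1.41 mol C); extent of reaction ξ = 1.41X.
Mole table: n_C = 1.41 − 1.41X; n_A = 1.89 − 1.41X; n_B = 1.41X; n_D = 1.41X.
n_T stays at 3.3 (no change in mole number).
At X = 0.584: n_C = 0.587, n_A = 1.07, n_B = 0.823, n_D = 0.823, n_T = 3.3.
p_i = (n_i/n_T)·P. Kp = p_B p_D / (p_C p_A) = 1.08.

Kp = 1.08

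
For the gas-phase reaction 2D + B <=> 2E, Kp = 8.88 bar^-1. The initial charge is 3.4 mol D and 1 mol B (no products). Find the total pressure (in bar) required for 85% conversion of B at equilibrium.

Let X = conversion of B (basis 1 mol B); extent of reaction ξ = X.
Moles: n_D = 3.4 − 2X; n_B = 1 − X; n_E = 2X.
Summing: n_T = 4.4 − X.
Kp = p_E^2 / (p_D^2 p_B) with p_i = (n_i/n_T)·P.
At X = 0.85: the mole-fraction product g(X) = Π y_i^ν_i = 23.67. Since Kp = g(X)·P^{-1}, P = (g/Kp)^(1/1) = (23.67/8.88)^(1/1) = 2.67 bar.

P = 2.67 bar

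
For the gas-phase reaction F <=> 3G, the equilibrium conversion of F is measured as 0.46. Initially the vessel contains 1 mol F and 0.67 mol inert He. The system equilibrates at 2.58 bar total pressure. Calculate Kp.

Kp = 4.83 bar^2

Let X = conversion of F (basis 1 mol F); extent of reaction ξ = X.
Mole table: n_F = 1 − X; n_G = 3X; n_I = 0.67 (inert).
n_T = Σnᵢ = 1.67 + 2X.
At X = 0.46: n_F = 0.54, n_G = 1.38, n_T = 2.59.
p_i = (n_i/n_T)·P. Kp = p_G^3 / (p_F) = 4.83 bar^2.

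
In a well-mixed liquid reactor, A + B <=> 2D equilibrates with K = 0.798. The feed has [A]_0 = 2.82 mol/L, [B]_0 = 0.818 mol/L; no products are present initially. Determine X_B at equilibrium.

X = 0.526

Let X = conversion of B; extent ξ = 0.818·X mol/L.
Concentrations: [A] = 2.82 − 0.818X; [B] = 0.818 − 0.818X; [D] = 1.64X.
K = [D]^2 / ([A] [B]).
Solving K = 0.798 for X ∈ (0,1): X = 0.526.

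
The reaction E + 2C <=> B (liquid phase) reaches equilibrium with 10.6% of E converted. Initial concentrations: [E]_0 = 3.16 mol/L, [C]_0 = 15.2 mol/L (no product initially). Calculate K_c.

Let X = conversion of E.
Concentrations: [E] = 3.16 − 3.16X; [C] = 15.2 − 6.32X; [B] = 3.16X.
At X = 0.106: [E] = 2.83, [C] = 14.5, [B] = 0.335.
K_c = [B] / ([E] [C]^2) = 0.000562 (mol/L)^-2.

K_c = 0.000562 (mol/L)^-2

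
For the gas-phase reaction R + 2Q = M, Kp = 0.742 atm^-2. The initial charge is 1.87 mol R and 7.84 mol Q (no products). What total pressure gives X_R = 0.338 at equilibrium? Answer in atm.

P = 1.07 atm

Let X = conversion of R (basis 1.87 mol R); extent of reaction ξ = 1.87X.
Species balance: n_R = 1.87 − 1.87X; n_Q = 7.84 − 3.74X; n_M = 1.87X.
n_T = Σnᵢ = 9.71 − 3.74X.
Kp = p_M / (p_R p_Q^2) with p_i = (n_i/n_T)·P.
At X = 0.338: the mole-fraction product g(X) = Π y_i^ν_i = 0.8422. Since Kp = g(X)·P^{-2}, P = (g/Kp)^(1/2) = (0.8422/0.742)^(1/2) = 1.07 atm.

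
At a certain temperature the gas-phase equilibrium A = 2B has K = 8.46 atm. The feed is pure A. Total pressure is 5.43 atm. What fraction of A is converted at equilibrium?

Take 1 mol A as basis and let X be its fractional conversion, so ξ = X.
Mole table: n_A = 1 − X; n_B = 2X.
Total moles n_T = 1 + X.
y_i = n_i/n_T, p_i = y_i·P. K = p_B^2 / (p_A).
Setting this equal to 8.46 atm and taking the physical root (0 < X < 1) gives X = 0.529.

X = 0.529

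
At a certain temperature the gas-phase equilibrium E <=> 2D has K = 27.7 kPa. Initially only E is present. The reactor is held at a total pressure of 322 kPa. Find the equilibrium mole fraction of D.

Basis: 1 mol E initially; let X = conversion of E. Extent ξ = X.
At extent ξ: n_E = 1 − X; n_D = 2X.
Total moles n_T = 1 + X.
With p_i = (n_i/n_T)P, K = p_D^2 / (p_E).
Equating to 27.7 kPa and solving on 0 < X < 1: X = 0.145.
Then n_D = 0.29, n_T = 1.15, so y_D = 0.253.

y_D = 0.253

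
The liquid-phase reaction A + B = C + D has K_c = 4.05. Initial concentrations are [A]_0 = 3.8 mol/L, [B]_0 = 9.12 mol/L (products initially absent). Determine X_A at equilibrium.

Let X = conversion of A; extent ξ = 3.8·X mol/L.
Concentrations: [A] = 3.8 − 3.8X; [B] = 9.12 − 3.8X; [C] = 3.8X; [D] = 3.8X.
K_c = [C] [D] / ([A] [B]).
This equals 4.05 at X = 0.876 (the root in 0 < X < 1).

X = 0.876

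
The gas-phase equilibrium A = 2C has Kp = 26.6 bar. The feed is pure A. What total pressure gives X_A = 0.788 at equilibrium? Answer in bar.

Basis: 1 mol A initially; let X = conversion of A. Extent ξ = X.
At extent ξ: n_A = 1 − X; n_C = 2X.
Total moles n_T = 1 + X.
Kp = p_C^2 / (p_A) with p_i = (n_i/n_T)·P.
At X = 0.788: the mole-fraction product g(X) = Π y_i^ν_i = 6.553. Since Kp = g(X)·P^{1}, P = (Kp/g)^(1/1) = (26.6/6.553)^(1/1) = 4.06 bar.

P = 4.06 bar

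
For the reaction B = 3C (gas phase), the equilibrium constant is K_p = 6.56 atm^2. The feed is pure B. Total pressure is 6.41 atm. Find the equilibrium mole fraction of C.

y_C = 0.446

Let X = conversion of B (basis 1 mol B); extent of reaction ξ = X.
Mole table: n_B = 1 − X; n_C = 3X.
n_T = Σnᵢ = 1 + 2X.
Mole fractions y_i = n_i/n_T; K_p = p_C^3 / (p_B) with p_i = y_i·P.
Substituting and setting equal to 6.56 atm^2 gives a polynomial in X; the root in (0,1) is X = 0.211.
Then n_C = 0.634, n_T = 1.42, so y_C = 0.446.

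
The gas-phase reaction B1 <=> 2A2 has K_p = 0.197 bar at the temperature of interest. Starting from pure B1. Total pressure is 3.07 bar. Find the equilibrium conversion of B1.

X = 0.126

Let X = conversion of B1 (basis 1 mol B1); extent of reaction ξ = X.
Species balance: n_B1 = 1 − X; n_A2 = 2X.
Total moles n_T = 1 + X.
Mole fractions y_i = n_i/n_T; K_p = p_A2^2 / (p_B1) with p_i = y_i·P.
Setting this equal to 0.197 bar and taking the physical root (0 < X < 1) gives X = 0.126.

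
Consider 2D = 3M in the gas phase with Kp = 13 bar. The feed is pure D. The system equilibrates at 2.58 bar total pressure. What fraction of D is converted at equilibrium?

X = 0.637

Basis: 1 mol D initially; let X = conversion of D. Extent ξ = 0.5X.
Moles: n_D = 1 − X; n_M = 1.5X.
Summing: n_T = 1 + 0.5X.
With p_i = (n_i/n_T)P, Kp = p_M^3 / (p_D^2).
Equating to 13 bar and solving on 0 < X < 1: X = 0.637.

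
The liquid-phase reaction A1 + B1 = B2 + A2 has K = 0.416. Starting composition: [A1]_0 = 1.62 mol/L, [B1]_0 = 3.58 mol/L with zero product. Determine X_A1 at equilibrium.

Let X = conversion of A1; extent ξ = 1.62·X mol/L.
Concentrations: [A1] = 1.62 − 1.62X; [B1] = 3.58 − 1.62X; [B2] = 1.62X; [A2] = 1.62X.
K = [B2] [A2] / ([A1] [B1]).
Solving K = 0.416 for X ∈ (0,1): X = 0.554.

X = 0.554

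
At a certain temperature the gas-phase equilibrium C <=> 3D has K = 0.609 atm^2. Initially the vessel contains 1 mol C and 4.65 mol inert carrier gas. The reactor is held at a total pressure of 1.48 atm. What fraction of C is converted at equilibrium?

X = 0.584

Take 1 mol C as basis and let X be its fractional conversion, so ξ = X.
Species balance: n_C = 1 − X; n_D = 3X; n_I = 4.65 (inert).
Summing: n_T = 5.65 + 2X.
y_i = n_i/n_T, p_i = y_i·P. K = p_D^3 / (p_C).
Substituting and setting equal to 0.609 atm^2 gives a polynomial in X; the root in (0,1) is X = 0.584.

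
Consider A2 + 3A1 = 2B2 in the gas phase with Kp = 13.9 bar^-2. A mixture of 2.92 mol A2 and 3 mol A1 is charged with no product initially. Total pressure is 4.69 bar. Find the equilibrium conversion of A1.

Take 3 mol A1 as basis and let X be its fractional conversion, so ξ = X.
Mole table: n_A2 = 2.92 − X; n_A1 = 3 − 3X; n_B2 = 2X.
Total moles n_T = 5.92 − 2X.
Mole fractions y_i = n_i/n_T; Kp = p_B2^2 / (p_A2 p_A1^3) with p_i = y_i·P.
Setting this equal to 13.9 bar^-2 and taking the physical root (0 < X < 1) gives X = 0.855.

X = 0.855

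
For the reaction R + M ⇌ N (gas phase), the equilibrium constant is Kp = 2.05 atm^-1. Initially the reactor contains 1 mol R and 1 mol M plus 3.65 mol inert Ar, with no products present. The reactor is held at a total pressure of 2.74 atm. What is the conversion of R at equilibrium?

X = 0.393

Let X = conversion of R (basis 1 mol R); extent of reaction ξ = X.
Mole table: n_R = 1 − X; n_M = 1 − X; n_N = X; n_I = 3.65 (inert).
n_T = Σnᵢ = 5.65 − X.
Mole fractions y_i = n_i/n_T; Kp = p_N / (p_R p_M) with p_i = y_i·P.
Equating to 2.05 atm^-1 and solving on 0 < X < 1: X = 0.393.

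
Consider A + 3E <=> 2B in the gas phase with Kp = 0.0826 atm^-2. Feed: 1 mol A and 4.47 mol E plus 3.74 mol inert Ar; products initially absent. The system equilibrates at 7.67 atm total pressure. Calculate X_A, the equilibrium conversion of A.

Let X = conversion of A (basis 1 mol A); extent of reaction ξ = X.
Mole table: n_A = 1 − X; n_E = 4.47 − 3X; n_B = 2X; n_I = 3.74 (inert).
n_T = Σnᵢ = 9.21 − 2X.
Mole fractions y_i = n_i/n_T; Kp = p_B^2 / (p_A p_E^3) with p_i = y_i·P.
Equating to 0.0826 atm^-2 and solving on 0 < X < 1: X = 0.493.

X = 0.493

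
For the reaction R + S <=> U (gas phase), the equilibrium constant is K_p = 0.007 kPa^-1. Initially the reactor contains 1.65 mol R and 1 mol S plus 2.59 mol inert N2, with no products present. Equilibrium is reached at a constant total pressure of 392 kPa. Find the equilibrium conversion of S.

X = 0.413

Basis: 1 mol S initially; let X = conversion of S. Extent ξ = X.
Moles: n_R = 1.65 − X; n_S = 1 − X; n_U = X; n_I = 2.59 (inert).
Total moles n_T = 5.24 − X.
With p_i = (n_i/n_T)P, K_p = p_U / (p_R p_S).
This yields a degree-2 equation in X; solving on (0,1), X = 0.413.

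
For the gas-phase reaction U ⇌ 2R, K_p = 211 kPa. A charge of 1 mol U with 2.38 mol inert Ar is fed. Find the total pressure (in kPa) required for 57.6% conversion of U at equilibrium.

Let X = conversion of U (basis 1 mol U); extent of reaction ξ = X.
At extent ξ: n_U = 1 − X; n_R = 2X; n_I = 2.38 (inert).
n_T = Σnᵢ = 3.38 + X.
K_p = p_R^2 / (p_U) with p_i = (n_i/n_T)·P.
At X = 0.576: the mole-fraction product g(X) = Π y_i^ν_i = 0.7912. Since K_p = g(X)·P^{1}, P = (K_p/g)^(1/1) = (211/0.7912)^(1/1) = 267 kPa.

P = 267 kPa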